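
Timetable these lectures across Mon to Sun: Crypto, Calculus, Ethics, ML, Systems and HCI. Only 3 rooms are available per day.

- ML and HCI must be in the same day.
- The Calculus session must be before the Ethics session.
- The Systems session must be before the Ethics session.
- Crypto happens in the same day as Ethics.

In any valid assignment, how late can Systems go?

Sat

Downstream work caps Systems at Sat.
Systems at Sat is achievable: Calculus=Mon; HCI=Mon; Ethics=Sun; Crypto=Sun; ML=Mon; Systems=Sat.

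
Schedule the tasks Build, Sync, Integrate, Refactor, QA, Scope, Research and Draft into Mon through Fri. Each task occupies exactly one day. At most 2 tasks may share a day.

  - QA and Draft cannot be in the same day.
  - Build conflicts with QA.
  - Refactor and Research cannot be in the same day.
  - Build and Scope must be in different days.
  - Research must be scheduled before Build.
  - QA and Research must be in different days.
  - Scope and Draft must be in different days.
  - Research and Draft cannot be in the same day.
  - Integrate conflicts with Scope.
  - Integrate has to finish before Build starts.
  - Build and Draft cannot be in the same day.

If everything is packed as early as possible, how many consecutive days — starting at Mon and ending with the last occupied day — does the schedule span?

The precedence chain requires at least 2 distinct days.
With at most 2 per day and 8 tasks, at least 4 days are needed.
4 works (last occupied day: Thu): for example Research=Mon, Scope=Thu, Integrate=Mon, Draft=Wed, Refactor=Wed, QA=Thu, Sync=Tue, Build=Tue.

4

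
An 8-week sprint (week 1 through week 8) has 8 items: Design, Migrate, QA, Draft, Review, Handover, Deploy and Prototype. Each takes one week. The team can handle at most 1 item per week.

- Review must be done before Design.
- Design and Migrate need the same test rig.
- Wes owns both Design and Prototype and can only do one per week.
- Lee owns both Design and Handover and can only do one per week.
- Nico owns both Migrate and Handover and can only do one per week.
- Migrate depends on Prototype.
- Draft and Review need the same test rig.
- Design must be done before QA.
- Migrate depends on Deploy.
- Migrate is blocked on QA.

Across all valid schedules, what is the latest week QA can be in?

Precedence pushes QA to at least week 3; downstream work caps QA at week 7.
QA at week 7 is achievable: Deploy=week 3, Migrate=week 8, Prototype=week 4, Design=week 2, Draft=week 5, Handover=week 6, Review=week 1, QA=week 7.

week 7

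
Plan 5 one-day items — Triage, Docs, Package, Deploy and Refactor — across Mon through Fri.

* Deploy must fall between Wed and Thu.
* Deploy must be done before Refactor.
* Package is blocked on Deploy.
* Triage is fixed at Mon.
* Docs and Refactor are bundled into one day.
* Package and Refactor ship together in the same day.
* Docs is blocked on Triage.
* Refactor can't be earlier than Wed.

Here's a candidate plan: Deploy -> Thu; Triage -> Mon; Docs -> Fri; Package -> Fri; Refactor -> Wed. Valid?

Docs is blocked on Triage — holds.
Package is blocked on Deploy — holds.
Deploy must be done before Refactor — violated.
Deploy must fall between Wed and Thu — holds.
Triage is fixed at Mon — holds.
Refactor can't be earlier than Wed — holds.
Docs and Refactor are bundled into one day — violated.
Package and Refactor ship together in the same day — violated.

No — it violates: Docs and Refactor are bundled into one day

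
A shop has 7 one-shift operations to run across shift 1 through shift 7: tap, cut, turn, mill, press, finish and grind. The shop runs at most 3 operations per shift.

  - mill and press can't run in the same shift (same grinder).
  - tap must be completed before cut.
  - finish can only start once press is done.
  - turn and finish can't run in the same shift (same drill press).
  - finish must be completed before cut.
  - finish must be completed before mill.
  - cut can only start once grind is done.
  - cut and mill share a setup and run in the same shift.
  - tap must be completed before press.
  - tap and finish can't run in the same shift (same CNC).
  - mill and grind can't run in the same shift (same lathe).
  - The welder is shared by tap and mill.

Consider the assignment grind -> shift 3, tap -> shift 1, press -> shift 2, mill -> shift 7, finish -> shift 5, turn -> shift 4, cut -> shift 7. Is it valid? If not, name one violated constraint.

Yes

mill and grind can't run in the same shift (same lathe) — holds.
tap must be completed before cut — holds.
mill and press can't run in the same shift (same grinder) — holds.
finish must be completed before mill — holds.
cut can only start once grind is done — holds.
The shop runs at most 3 operations per shift — holds.
turn and finish can't run in the same shift (same drill press) — holds.
The welder is shared by tap and mill — holds.
tap must be completed before press — holds.
cut and mill share a setup and run in the same shift — holds.
finish must be completed before cut — holds.
tap and finish can't run in the same shift (same CNC) — holds.
finish can only start once press is done — holds.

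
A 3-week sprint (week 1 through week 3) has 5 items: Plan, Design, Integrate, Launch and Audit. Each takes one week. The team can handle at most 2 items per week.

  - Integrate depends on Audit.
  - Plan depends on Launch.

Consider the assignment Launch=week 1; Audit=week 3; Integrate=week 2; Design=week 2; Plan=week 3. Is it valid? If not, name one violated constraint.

No — it violates: Integrate depends on Audit

Integrate depends on Audit — violated.
The team can handle at most 2 items per week — holds.
Plan depends on Launch — holds.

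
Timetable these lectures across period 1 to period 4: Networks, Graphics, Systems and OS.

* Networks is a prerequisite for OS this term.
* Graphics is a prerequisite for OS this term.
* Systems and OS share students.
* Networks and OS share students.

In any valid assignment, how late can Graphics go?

Downstream work caps Graphics at period 3.
Graphics at period 3 is achievable: OS in period 4; Networks in period 1; Graphics in period 3; Systems in period 1.

period 3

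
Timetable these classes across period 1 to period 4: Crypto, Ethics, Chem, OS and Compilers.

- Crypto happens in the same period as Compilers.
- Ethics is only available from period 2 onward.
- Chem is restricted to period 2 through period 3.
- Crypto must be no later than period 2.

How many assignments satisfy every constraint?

48

Splitting on Crypto: it can be period 1 (24), period 2 (24). Listing each branch's schedules as (Ethics, Chem, OS, Compilers) by period number:
Crypto=period 1: (2,2,1,1) (2,2,2,1) (2,2,3,1) (2,2,4,1) (2,3,1,1) (2,3,2,1) (2,3,3,1) (2,3,4,1) (3,2,1,1) (3,2,2,1) (3,2,3,1) (3,2,4,1) (3,3,1,1) (3,3,2,1) (3,3,3,1) (3,3,4,1) (4,2,1,1) (4,2,2,1) (4,2,3,1) (4,2,4,1) (4,3,1,1) (4,3,2,1) (4,3,3,1) (4,3,4,1) — 24.
Crypto=period 2: (2,2,1,2) (2,2,2,2) (2,2,3,2) (2,2,4,2) (2,3,1,2) (2,3,2,2) (2,3,3,2) (2,3,4,2) (3,2,1,2) (3,2,2,2) (3,2,3,2) (3,2,4,2) (3,3,1,2) (3,3,2,2) (3,3,3,2) (3,3,4,2) (4,2,1,2) (4,2,2,2) (4,2,3,2) (4,2,4,2) (4,3,1,2) (4,3,2,2) (4,3,3,2) (4,3,4,2) — 24.
Summing: 24 + 24 = 48.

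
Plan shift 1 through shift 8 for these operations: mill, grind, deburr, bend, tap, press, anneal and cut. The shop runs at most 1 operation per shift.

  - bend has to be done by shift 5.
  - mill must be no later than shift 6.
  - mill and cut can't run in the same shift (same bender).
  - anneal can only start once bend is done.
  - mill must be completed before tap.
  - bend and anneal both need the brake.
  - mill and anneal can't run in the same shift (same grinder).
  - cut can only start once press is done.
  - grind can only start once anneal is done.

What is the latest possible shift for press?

Downstream work caps press at shift 7.
press at shift 7 is achievable: bend -> shift 1; anneal -> shift 3; cut -> shift 8; deburr -> shift 6; grind -> shift 4; tap -> shift 5; press -> shift 7; mill -> shift 2.

shift 7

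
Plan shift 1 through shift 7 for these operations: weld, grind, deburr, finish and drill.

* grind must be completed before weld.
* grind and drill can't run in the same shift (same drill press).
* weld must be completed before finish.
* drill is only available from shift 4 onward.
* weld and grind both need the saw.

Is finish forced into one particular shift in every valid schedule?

finish can be shift 3 (e.g. drill -> shift 4, weld -> shift 2, deburr -> shift 1, finish -> shift 3, grind -> shift 1) or shift 4 (e.g. finish in shift 4; drill in shift 4; weld in shift 2; deburr in shift 1; grind in shift 1).

No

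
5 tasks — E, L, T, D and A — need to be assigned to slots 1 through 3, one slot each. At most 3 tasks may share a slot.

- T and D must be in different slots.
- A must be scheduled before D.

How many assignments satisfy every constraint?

51

Splitting on E: it can be 1 (16), 2 (17), 3 (18). Listing each branch's schedules as (L, T, D, A):
E=1: (1,1,3,2) (1,2,3,1) (1,2,3,2) (1,3,2,1) (2,1,2,1) (2,1,3,1) (2,1,3,2) (2,2,3,1) (2,2,3,2) (2,3,2,1) (3,1,2,1) (3,1,3,1) (3,1,3,2) (3,2,3,1) (3,2,3,2) (3,3,2,1) — 16.
E=2: (1,1,2,1) (1,1,3,1) (1,1,3,2) (1,2,3,1) (1,2,3,2) (1,3,2,1) (2,1,2,1) (2,1,3,1) (2,1,3,2) (2,2,3,1) (2,3,2,1) (3,1,2,1) (3,1,3,1) (3,1,3,2) (3,2,3,1) (3,2,3,2) (3,3,2,1) — 17.
E=3: (1,1,2,1) (1,1,3,1) (1,1,3,2) (1,2,3,1) (1,2,3,2) (1,3,2,1) (2,1,2,1) (2,1,3,1) (2,1,3,2) (2,2,3,1) (2,2,3,2) (2,3,2,1) (3,1,2,1) (3,1,3,1) (3,1,3,2) (3,2,3,1) (3,2,3,2) (3,3,2,1) — 18.
Summing: 16 + 17 + 18 = 51.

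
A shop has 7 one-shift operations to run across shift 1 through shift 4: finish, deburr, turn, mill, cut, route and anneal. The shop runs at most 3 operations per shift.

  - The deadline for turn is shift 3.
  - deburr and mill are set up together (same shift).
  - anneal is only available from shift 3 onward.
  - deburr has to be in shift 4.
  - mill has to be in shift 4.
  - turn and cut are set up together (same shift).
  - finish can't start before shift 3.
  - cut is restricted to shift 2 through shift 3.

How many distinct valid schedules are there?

Splitting on finish: it can be shift 3 (9), shift 4 (5). Listing each branch's schedules as (deburr, turn, mill, cut, route, anneal) by shift number:
finish=shift 3: (4,2,4,2,1,3) (4,2,4,2,1,4) (4,2,4,2,2,3) (4,2,4,2,2,4) (4,2,4,2,3,3) (4,2,4,2,3,4) (4,2,4,2,4,3) (4,3,4,3,1,4) (4,3,4,3,2,4) — 9.
finish=shift 4: (4,2,4,2,1,3) (4,2,4,2,2,3) (4,2,4,2,3,3) (4,3,4,3,1,3) (4,3,4,3,2,3) — 5.
Summing: 9 + 5 = 14.

14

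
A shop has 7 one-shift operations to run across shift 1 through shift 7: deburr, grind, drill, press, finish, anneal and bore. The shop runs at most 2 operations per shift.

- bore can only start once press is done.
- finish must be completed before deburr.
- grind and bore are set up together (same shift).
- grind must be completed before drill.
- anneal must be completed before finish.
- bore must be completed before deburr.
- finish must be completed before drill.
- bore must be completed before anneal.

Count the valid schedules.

Splitting on deburr: it can be shift 5 (3), shift 6 (11), shift 7 (21). Listing each branch's schedules as (grind, drill, press, finish, anneal, bore) by shift number:
deburr=shift 5: (2,5,1,4,3,2) (2,6,1,4,3,2) (2,7,1,4,3,2) — 3.
deburr=shift 6: (2,5,1,4,3,2) (2,6,1,4,3,2) (2,6,1,5,3,2) (2,6,1,5,4,2) (2,7,1,4,3,2) (2,7,1,5,3,2) (2,7,1,5,4,2) (3,6,1,5,4,3) (3,6,2,5,4,3) (3,7,1,5,4,3) (3,7,2,5,4,3) — 11.
deburr=shift 7: (2,5,1,4,3,2) (2,6,1,4,3,2) (2,6,1,5,3,2) (2,6,1,5,4,2) (2,7,1,4,3,2) (2,7,1,5,3,2) (2,7,1,5,4,2) (2,7,1,6,3,2) (2,7,1,6,4,2) (2,7,1,6,5,2) (3,6,1,5,4,3) (3,6,2,5,4,3) (3,7,1,5,4,3) (3,7,1,6,4,3) (3,7,1,6,5,3) (3,7,2,5,4,3) (3,7,2,6,4,3) (3,7,2,6,5,3) (4,7,1,6,5,4) (4,7,2,6,5,4) (4,7,3,6,5,4) — 21.
Summing: 3 + 11 + 21 = 35.

35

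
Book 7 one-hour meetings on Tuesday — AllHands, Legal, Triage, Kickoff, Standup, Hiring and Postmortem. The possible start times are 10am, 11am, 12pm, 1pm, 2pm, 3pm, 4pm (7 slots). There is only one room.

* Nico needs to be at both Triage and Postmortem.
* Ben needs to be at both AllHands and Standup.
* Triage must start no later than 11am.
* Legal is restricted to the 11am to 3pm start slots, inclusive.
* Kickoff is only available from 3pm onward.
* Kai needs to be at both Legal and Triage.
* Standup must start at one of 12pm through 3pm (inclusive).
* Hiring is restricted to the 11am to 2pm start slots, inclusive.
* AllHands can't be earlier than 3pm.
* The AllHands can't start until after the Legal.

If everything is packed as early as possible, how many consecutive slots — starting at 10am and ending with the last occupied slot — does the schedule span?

7 slots

The precedence chain requires at least 2 distinct slots.
With at most 1 per slot and 7 meetings, at least 7 slots are needed.
AllHands can't be placed before 3pm — that is slot 6 counting from 10am — so the schedule must run through at least 6 slots.
7 works (last occupied slot: 4pm): for example Kickoff in 4pm; Triage in 10am; Hiring in 11am; Legal in 1pm; Standup in 12pm; AllHands in 3pm; Postmortem in 2pm.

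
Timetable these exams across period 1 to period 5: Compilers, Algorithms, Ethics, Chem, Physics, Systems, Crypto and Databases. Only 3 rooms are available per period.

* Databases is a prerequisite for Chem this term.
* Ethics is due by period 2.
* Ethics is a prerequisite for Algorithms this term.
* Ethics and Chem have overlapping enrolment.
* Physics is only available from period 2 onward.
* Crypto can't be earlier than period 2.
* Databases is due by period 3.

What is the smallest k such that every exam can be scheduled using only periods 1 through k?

The precedence chain requires at least 2 distinct periods.
With at most 3 per period and 8 exams, at least 3 periods are needed.
3 works (last occupied period: period 3): for example Algorithms -> period 2, Ethics -> period 1, Databases -> period 1, Chem -> period 3, Systems -> period 3, Compilers -> period 1, Physics -> period 2, Crypto -> period 2.

3 periods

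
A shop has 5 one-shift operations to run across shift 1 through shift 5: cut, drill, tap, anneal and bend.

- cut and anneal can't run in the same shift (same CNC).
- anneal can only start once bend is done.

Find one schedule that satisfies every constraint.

anneal=shift 2, cut=shift 1, tap=shift 1, drill=shift 1, bend=shift 1

Checking: bend(shift 1) before anneal(shift 2); cut(shift 1) != anneal(shift 2).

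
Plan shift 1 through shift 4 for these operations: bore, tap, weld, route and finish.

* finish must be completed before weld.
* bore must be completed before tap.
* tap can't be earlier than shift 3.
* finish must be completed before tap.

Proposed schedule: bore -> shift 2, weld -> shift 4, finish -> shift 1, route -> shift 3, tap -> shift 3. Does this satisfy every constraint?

Yes

bore must be completed before tap — holds.
finish must be completed before weld — holds.
tap can't be earlier than shift 3 — holds.
finish must be completed before tap — holds.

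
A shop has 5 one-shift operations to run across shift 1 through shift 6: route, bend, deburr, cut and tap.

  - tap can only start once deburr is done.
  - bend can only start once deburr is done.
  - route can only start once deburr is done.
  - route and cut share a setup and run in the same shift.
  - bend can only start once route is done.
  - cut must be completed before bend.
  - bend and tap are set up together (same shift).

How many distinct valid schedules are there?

20

Splitting on route: it can be shift 2 (4), shift 3 (6), shift 4 (6), shift 5 (4). Listing each branch's schedules as (bend, deburr, cut, tap) by shift number:
route=shift 2: (3,1,2,3) (4,1,2,4) (5,1,2,5) (6,1,2,6) — 4.
route=shift 3: (4,1,3,4) (4,2,3,4) (5,1,3,5) (5,2,3,5) (6,1,3,6) (6,2,3,6) — 6.
route=shift 4: (5,1,4,5) (5,2,4,5) (5,3,4,5) (6,1,4,6) (6,2,4,6) (6,3,4,6) — 6.
route=shift 5: (6,1,5,6) (6,2,5,6) (6,3,5,6) (6,4,5,6) — 4.
Summing: 4 + 6 + 6 + 4 = 20.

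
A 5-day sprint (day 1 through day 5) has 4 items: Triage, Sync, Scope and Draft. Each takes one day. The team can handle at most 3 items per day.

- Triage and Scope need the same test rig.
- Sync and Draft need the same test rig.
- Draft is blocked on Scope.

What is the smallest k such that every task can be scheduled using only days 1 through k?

2 days

The precedence chain requires at least 2 distinct days.
With at most 3 per day and 4 tasks, at least 2 days are needed.
2 works (last occupied day: day 2): for example Scope in day 1, Sync in day 1, Triage in day 2, Draft in day 2.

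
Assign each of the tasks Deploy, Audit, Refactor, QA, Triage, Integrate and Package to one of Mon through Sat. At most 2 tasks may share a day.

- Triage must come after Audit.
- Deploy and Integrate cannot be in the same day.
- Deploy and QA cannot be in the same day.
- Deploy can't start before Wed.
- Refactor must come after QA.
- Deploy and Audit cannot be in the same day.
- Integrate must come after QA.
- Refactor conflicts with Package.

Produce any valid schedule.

Package=Wed; Triage=Tue; QA=Mon; Audit=Mon; Integrate=Thu; Deploy=Wed; Refactor=Tue

Checking: Audit(Mon) before Triage(Tue); QA(Mon) before Integrate(Thu); QA(Mon) before Refactor(Tue); Refactor(Tue) != Package(Wed); Deploy(Wed) != QA(Mon); Deploy(Wed) != Integrate(Thu); Deploy(Wed) != Audit(Mon); Deploy=Wed in [Wed,Sat]; max 2 per day (cap 2).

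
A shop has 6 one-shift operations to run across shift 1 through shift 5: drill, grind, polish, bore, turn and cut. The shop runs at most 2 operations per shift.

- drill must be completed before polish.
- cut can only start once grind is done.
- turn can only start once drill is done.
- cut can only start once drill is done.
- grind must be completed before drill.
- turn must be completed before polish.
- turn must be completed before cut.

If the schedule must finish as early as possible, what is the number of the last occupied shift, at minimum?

The precedence chain requires at least 4 distinct shifts.
With at most 2 per shift and 6 operations, at least 3 shifts are needed.
4 works (last occupied shift: shift 4): for example drill=shift 2; bore=shift 1; cut=shift 4; polish=shift 4; turn=shift 3; grind=shift 1.

4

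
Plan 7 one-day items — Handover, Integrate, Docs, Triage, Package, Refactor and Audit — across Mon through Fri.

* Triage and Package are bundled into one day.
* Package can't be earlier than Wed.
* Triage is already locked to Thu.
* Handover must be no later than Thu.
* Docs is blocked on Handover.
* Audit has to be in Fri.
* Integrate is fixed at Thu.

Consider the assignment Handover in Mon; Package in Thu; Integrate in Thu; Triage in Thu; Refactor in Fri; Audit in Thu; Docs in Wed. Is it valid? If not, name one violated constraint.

Invalid. Audit has to be in Fri.

Audit has to be in Fri — violated.
Triage is already locked to Thu — holds.
Integrate is fixed at Thu — holds.
Handover must be no later than Thu — holds.
Triage and Package are bundled into one day — holds.
Docs is blocked on Handover — holds.
Package can't be earlier than Wed — holds.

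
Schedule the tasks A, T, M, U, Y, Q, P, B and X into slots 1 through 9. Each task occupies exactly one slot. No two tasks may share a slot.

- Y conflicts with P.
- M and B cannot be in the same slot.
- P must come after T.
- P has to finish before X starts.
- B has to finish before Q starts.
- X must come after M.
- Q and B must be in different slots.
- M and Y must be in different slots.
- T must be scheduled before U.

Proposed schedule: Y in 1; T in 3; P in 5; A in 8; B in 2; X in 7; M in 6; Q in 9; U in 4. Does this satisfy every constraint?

P has to finish before X starts — holds.
M and Y must be in different slots — holds.
M and B cannot be in the same slot — holds.
Q and B must be in different slots — holds.
Y conflicts with P — holds.
X must come after M — holds.
B has to finish before Q starts — holds.
T must be scheduled before U — holds.
No two tasks may share a slot — holds.
P must come after T — holds.

Yes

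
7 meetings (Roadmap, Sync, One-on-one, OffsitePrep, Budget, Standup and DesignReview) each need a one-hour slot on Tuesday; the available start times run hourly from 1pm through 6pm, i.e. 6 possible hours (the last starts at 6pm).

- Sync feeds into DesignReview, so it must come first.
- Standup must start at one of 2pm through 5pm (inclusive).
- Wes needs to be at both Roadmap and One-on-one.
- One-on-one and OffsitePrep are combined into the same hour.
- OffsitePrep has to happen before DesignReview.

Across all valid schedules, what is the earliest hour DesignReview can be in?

2pm

Precedence pushes DesignReview to at least 2pm.
DesignReview at 2pm is achievable: One-on-one in 1pm, DesignReview in 2pm, Roadmap in 2pm, Standup in 2pm, Budget in 1pm, OffsitePrep in 1pm, Sync in 1pm.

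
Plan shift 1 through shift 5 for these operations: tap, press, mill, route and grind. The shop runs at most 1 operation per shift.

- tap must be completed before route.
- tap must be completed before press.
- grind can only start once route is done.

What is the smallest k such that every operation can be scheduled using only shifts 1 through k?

5

The precedence chain requires at least 3 distinct shifts.
With at most 1 per shift and 5 operations, at least 5 shifts are needed.
5 works (last occupied shift: shift 5): for example grind in shift 4; press in shift 3; mill in shift 5; route in shift 2; tap in shift 1.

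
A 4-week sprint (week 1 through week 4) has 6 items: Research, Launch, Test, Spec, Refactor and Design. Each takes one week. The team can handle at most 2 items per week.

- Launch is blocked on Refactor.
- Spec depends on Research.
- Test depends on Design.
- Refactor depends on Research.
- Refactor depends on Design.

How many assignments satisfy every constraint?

31

Splitting on Research: it can be week 1 (25), week 2 (6). Listing each branch's schedules as (Launch, Test, Spec, Refactor, Design) by week number:
Research=week 1: (3,2,3,2,1) (3,2,4,2,1) (3,3,2,2,1) (3,3,4,2,1) (3,4,2,2,1) (3,4,3,2,1) (3,4,4,2,1) (4,2,2,3,1) (4,2,3,2,1) (4,2,3,3,1) (4,2,4,2,1) (4,2,4,3,1) (4,3,2,2,1) (4,3,2,3,1) (4,3,2,3,2) (4,3,3,2,1) (4,3,4,2,1) (4,3,4,3,1) (4,3,4,3,2) (4,4,2,2,1) (4,4,2,3,1) (4,4,2,3,2) (4,4,3,2,1) (4,4,3,3,1) (4,4,3,3,2) — 25.
Research=week 2: (4,2,3,3,1) (4,2,4,3,1) (4,3,4,3,1) (4,3,4,3,2) (4,4,3,3,1) (4,4,3,3,2) — 6.
Summing: 25 + 6 = 31.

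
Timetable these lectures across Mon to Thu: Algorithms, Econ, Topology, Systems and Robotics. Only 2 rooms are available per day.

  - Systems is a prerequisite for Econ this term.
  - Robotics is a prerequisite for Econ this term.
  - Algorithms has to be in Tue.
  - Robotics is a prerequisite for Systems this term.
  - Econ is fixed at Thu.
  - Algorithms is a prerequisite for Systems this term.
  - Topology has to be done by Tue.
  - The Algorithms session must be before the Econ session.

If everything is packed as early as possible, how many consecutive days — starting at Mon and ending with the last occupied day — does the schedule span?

4

The precedence chain requires at least 3 distinct days.
With at most 2 per day and 5 lectures, at least 3 days are needed.
Econ can't be placed before Thu — that is day 4 counting from Mon — so the schedule must run through at least 4 days.
4 works (last occupied day: Thu): for example Robotics in Mon, Algorithms in Tue, Topology in Mon, Systems in Wed, Econ in Thu.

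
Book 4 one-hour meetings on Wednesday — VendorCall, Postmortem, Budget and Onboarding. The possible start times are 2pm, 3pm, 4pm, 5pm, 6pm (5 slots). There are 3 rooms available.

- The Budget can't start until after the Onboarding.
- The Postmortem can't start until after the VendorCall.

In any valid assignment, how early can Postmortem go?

Precedence pushes Postmortem to at least 3pm.
Postmortem at 3pm is achievable: VendorCall -> 2pm; Onboarding -> 2pm; Budget -> 3pm; Postmortem -> 3pm.

3pm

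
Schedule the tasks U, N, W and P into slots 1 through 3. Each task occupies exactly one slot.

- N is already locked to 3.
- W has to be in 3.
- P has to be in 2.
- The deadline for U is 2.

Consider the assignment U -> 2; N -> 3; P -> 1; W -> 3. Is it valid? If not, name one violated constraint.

The deadline for U is 2 — holds.
W has to be in 3 — holds.
N is already locked to 3 — holds.
P has to be in 2 — violated.

No — it violates: P has to be in 2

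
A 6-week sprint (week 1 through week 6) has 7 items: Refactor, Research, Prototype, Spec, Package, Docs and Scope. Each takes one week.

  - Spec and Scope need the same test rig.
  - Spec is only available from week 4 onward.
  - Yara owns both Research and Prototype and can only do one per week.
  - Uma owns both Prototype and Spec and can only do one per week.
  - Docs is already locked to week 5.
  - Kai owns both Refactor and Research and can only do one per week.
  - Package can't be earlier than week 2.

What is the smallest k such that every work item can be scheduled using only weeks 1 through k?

Docs can't be placed before week 5, so the schedule must run through at least week 5.
5 works (last occupied week: week 5): for example Refactor=week 1; Scope=week 1; Spec=week 4; Package=week 2; Research=week 2; Docs=week 5; Prototype=week 1.

5 weeks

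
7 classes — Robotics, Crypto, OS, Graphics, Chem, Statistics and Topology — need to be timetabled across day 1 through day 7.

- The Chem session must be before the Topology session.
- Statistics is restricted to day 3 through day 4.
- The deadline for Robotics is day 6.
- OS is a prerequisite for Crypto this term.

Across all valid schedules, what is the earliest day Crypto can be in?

day 2

Precedence pushes Crypto to at least day 2.
Crypto at day 2 is achievable: OS in day 1, Statistics in day 3, Robotics in day 1, Chem in day 1, Topology in day 2, Crypto in day 2, Graphics in day 1.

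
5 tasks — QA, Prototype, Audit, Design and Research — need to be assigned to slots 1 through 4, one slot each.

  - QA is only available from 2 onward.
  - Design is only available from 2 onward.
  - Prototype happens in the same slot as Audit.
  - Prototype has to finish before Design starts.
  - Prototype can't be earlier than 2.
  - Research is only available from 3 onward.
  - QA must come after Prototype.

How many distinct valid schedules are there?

10

Splitting on QA: it can be 3 (4), 4 (6). Listing each branch's schedules as (Prototype, Audit, Design, Research):
QA=3: (2,2,3,3) (2,2,3,4) (2,2,4,3) (2,2,4,4) — 4.
QA=4: (2,2,3,3) (2,2,3,4) (2,2,4,3) (2,2,4,4) (3,3,4,3) (3,3,4,4) — 6.
Summing: 4 + 6 = 10.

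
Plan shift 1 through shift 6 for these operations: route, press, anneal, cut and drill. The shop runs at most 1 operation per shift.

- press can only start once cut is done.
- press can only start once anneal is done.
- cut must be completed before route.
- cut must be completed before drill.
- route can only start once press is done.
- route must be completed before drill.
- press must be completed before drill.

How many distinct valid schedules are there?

Splitting on route: it can be shift 4 (4), shift 5 (8). Listing each branch's schedules as (press, anneal, cut, drill) by shift number:
route=shift 4: (3,1,2,5) (3,1,2,6) (3,2,1,5) (3,2,1,6) — 4.
route=shift 5: (3,1,2,6) (3,2,1,6) (4,1,2,6) (4,1,3,6) (4,2,1,6) (4,2,3,6) (4,3,1,6) (4,3,2,6) — 8.
Summing: 4 + 8 = 12.

12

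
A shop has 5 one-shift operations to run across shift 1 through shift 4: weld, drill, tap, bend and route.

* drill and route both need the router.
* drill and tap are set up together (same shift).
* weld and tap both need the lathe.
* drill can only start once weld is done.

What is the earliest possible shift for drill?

Precedence pushes drill to at least shift 2.
drill at shift 2 is achievable: bend=shift 1, weld=shift 1, drill=shift 2, tap=shift 2, route=shift 1.

shift 2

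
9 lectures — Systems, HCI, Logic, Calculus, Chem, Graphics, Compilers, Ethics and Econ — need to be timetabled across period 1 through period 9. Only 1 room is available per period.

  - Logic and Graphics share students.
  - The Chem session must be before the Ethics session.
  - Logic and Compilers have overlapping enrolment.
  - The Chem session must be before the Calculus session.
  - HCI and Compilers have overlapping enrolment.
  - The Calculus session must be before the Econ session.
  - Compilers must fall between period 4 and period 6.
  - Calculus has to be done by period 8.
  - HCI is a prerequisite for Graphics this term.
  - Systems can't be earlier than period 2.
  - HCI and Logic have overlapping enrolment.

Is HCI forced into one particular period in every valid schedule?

HCI can be period 1 (e.g. HCI -> period 1; Logic -> period 9; Ethics -> period 7; Graphics -> period 6; Calculus -> period 3; Systems -> period 5; Chem -> period 2; Econ -> period 8; Compilers -> period 4) or period 2 (e.g. Ethics in period 7, HCI in period 2, Chem in period 1, Calculus in period 3, Graphics in period 6, Systems in period 5, Compilers in period 4, Logic in period 9, Econ in period 8).

No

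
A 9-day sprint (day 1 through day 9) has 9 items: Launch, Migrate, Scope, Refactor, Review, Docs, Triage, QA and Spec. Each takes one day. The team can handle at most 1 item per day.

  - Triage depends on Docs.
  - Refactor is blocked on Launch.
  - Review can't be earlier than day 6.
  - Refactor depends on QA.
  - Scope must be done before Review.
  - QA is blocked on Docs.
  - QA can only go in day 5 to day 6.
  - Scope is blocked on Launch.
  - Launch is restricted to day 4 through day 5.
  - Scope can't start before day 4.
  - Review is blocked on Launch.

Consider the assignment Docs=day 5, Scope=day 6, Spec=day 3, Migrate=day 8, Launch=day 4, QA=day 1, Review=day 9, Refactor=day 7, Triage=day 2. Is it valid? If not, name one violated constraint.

No — it violates: QA is blocked on Docs

Scope must be done before Review — holds.
Refactor depends on QA — holds.
Review can't be earlier than day 6 — holds.
Scope is blocked on Launch — holds.
Launch is restricted to day 4 through day 5 — holds.
The team can handle at most 1 item per day — holds.
QA is blocked on Docs — violated.
Scope can't start before day 4 — holds.
Refactor is blocked on Launch — holds.
Triage depends on Docs — violated.
QA can only go in day 5 to day 6 — violated.
Review is blocked on Launch — holds.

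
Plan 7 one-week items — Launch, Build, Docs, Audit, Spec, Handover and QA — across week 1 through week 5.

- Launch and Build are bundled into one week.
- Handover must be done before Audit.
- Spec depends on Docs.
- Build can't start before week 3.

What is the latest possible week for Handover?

Downstream work caps Handover at week 4.
Handover at week 4 is achievable: Build -> week 3; Launch -> week 3; Handover -> week 4; Docs -> week 1; Audit -> week 5; QA -> week 1; Spec -> week 2.

week 4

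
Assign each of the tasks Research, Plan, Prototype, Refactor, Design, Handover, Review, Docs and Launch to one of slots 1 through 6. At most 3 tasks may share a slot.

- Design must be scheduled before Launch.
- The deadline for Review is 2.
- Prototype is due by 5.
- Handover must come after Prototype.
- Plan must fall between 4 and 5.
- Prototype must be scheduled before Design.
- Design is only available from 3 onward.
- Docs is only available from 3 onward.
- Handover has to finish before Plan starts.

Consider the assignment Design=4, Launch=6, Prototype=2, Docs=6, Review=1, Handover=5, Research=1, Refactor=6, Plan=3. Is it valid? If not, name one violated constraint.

No. Handover has to finish before Plan starts is not satisfied.

Handover must come after Prototype — holds.
Design must be scheduled before Launch — holds.
Handover has to finish before Plan starts — violated.
Prototype must be scheduled before Design — holds.
Docs is only available from 3 onward — holds.
Plan must fall between 4 and 5 — violated.
Design is only available from 3 onward — holds.
Prototype is due by 5 — holds.
At most 3 tasks may share a slot — holds.
The deadline for Review is 2 — holds.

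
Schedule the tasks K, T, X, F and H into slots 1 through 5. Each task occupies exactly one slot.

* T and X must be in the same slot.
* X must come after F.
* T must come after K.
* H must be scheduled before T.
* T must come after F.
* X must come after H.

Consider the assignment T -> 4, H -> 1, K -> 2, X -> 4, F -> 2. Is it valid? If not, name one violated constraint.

Valid

X must come after H — holds.
T must come after F — holds.
H must be scheduled before T — holds.
X must come after F — holds.
T must come after K — holds.
T and X must be in the same slot — holds.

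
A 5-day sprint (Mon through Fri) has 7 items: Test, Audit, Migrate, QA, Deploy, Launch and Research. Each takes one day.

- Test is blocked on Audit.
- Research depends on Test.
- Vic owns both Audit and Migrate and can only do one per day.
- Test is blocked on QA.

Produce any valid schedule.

Audit in Mon, Research in Wed, Migrate in Tue, Launch in Mon, QA in Mon, Deploy in Mon, Test in Tue

Checking: Test(Tue) before Research(Wed); QA(Mon) before Test(Tue); Audit(Mon) before Test(Tue); Audit(Mon) != Migrate(Tue).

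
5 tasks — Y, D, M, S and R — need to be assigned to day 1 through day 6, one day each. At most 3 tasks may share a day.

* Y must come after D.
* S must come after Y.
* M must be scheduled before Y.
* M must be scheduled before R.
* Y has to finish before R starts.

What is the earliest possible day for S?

Precedence pushes S to at least day 3.
S at day 3 is achievable: M -> day 1; R -> day 3; D -> day 1; Y -> day 2; S -> day 3.

day 3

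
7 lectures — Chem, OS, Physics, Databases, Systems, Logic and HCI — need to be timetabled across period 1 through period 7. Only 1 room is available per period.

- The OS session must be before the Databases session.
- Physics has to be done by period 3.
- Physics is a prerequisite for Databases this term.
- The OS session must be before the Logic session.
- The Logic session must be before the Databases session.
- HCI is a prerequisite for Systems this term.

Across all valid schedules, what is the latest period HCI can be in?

period 6

Downstream work caps HCI at period 6.
HCI at period 6 is achievable: Chem=period 5, Databases=period 4, Systems=period 7, Logic=period 3, OS=period 2, Physics=period 1, HCI=period 6.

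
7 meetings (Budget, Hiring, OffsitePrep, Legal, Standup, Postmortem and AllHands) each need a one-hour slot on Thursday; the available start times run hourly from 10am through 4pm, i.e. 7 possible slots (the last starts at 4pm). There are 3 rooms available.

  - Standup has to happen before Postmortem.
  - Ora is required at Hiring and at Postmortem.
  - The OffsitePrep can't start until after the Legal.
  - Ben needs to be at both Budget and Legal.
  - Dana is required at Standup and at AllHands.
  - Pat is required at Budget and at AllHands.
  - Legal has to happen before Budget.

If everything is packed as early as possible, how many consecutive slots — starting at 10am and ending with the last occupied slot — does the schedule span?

The precedence chain requires at least 2 distinct slots.
With at most 3 per slot and 7 meetings, at least 3 slots are needed.
3 works (last occupied slot: 12pm): for example Standup in 10am, Hiring in 10am, OffsitePrep in 11am, AllHands in 12pm, Legal in 10am, Postmortem in 11am, Budget in 11am.

3 slots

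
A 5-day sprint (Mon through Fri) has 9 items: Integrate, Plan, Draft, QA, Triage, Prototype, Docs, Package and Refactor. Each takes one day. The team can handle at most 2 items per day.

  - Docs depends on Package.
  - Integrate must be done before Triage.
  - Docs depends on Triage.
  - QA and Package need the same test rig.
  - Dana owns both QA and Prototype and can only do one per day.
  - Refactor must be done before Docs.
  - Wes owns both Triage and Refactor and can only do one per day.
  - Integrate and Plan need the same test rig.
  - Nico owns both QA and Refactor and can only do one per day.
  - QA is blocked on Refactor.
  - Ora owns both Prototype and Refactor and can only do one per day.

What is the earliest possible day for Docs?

Wed

Precedence pushes Docs to at least Wed.
Docs at Wed is achievable: QA=Wed; Plan=Thu; Prototype=Fri; Docs=Wed; Triage=Tue; Package=Tue; Integrate=Mon; Draft=Thu; Refactor=Mon.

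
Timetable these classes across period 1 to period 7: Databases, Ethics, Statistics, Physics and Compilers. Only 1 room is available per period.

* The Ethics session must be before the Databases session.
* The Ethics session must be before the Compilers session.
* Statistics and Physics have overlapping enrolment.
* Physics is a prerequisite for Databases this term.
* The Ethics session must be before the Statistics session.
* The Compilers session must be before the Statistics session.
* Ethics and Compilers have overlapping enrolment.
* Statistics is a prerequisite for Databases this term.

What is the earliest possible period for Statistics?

period 3

Precedence pushes Statistics to at least period 3; downstream work caps Statistics at period 6.
Statistics at period 3 is achievable: Compilers -> period 2, Statistics -> period 3, Databases -> period 5, Ethics -> period 1, Physics -> period 4.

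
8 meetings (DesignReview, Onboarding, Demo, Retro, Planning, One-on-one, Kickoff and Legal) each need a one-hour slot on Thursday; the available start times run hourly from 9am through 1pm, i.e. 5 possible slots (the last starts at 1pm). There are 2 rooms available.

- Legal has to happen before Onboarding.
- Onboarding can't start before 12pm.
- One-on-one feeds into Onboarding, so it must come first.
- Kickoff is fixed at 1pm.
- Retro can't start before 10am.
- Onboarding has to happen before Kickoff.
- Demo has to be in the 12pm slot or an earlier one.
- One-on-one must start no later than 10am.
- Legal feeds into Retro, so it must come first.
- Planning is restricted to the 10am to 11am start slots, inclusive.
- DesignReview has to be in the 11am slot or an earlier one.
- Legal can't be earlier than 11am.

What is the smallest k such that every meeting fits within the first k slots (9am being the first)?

The precedence chain requires at least 3 distinct slots.
With at most 2 per slot and 8 meetings, at least 4 slots are needed.
Kickoff can't be placed before 1pm — that is slot 5 counting from 9am — so the schedule must run through at least 5 slots.
5 works (last occupied slot: 1pm): for example Demo -> 10am, Onboarding -> 12pm, Legal -> 11am, Planning -> 10am, Kickoff -> 1pm, One-on-one -> 9am, Retro -> 12pm, DesignReview -> 9am.

5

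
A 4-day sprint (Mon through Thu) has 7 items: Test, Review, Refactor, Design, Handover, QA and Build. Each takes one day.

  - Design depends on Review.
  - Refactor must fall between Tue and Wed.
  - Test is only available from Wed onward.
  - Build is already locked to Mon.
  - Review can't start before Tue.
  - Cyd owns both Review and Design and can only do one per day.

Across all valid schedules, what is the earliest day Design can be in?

Wed

Precedence pushes Design to at least Wed.
Design at Wed is achievable: Handover=Mon; Test=Wed; Refactor=Tue; Design=Wed; QA=Mon; Review=Tue; Build=Mon.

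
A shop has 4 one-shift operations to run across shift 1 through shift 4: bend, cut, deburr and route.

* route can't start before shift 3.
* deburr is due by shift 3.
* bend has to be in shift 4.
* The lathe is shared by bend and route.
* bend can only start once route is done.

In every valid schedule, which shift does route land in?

route's window is shift 3–shift 4.
bend is fixed at shift 4, and route can't share a shift with bend.
So route must be shift 3.

shift 3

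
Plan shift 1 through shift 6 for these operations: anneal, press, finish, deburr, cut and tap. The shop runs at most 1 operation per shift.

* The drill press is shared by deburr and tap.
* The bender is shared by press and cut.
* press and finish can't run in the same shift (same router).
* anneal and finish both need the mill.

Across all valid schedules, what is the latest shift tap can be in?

shift 6

tap at shift 6 is achievable: tap in shift 6, anneal in shift 1, cut in shift 5, deburr in shift 4, press in shift 2, finish in shift 3.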